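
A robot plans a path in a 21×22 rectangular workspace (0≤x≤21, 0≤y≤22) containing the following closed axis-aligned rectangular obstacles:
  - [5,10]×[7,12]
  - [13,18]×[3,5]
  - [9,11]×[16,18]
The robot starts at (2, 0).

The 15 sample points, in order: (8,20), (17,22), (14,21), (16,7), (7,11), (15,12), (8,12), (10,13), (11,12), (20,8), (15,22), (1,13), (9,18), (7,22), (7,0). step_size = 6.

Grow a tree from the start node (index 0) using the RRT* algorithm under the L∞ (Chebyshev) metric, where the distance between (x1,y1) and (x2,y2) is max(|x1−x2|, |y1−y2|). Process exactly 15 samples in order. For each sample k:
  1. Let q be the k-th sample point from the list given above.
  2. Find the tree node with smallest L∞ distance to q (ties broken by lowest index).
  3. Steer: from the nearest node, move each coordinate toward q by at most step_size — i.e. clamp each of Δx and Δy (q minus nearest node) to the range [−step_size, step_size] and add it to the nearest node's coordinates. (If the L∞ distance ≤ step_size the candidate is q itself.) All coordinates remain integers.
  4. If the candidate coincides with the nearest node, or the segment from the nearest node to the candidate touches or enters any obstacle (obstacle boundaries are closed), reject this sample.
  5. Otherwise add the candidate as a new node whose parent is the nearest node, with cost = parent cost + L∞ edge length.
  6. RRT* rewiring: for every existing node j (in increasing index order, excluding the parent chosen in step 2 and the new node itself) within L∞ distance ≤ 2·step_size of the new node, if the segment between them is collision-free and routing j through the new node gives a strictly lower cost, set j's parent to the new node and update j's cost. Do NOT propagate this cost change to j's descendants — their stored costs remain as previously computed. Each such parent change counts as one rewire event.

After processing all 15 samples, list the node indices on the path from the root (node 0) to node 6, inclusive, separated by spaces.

Path: 0 1 2 3 6

1. q=(8,20) nearest=0 d=20 new=(8,6) → add node 1 parent=0 cost=6
2. q=(17,22) nearest=1 d=16 new=(14,12) → blocked by [5,10]×[7,12], reject
3. q=(14,21) nearest=1 d=15 new=(14,12) → blocked by [5,10]×[7,12], reject
4. q=(16,7) nearest=1 d=8 new=(14,7) → add node 2 parent=1 cost=12
5. q=(7,11) nearest=1 d=5 new=(7,11) → blocked by [5,10]×[7,12], reject
6. q=(15,12) nearest=2 d=5 new=(15,12) → add node 3 parent=2 cost=17
7. q=(8,12) nearest=1 d=6 new=(8,12) → blocked by [5,10]×[7,12], reject
8. q=(10,13) nearest=3 d=5 new=(10,13) → add node 4 parent=3 cost=22
9. q=(11,12) nearest=4 d=1 new=(11,12) → add node 5 parent=4 cost=23
10. q=(20,8) nearest=3 d=5 new=(20,8) → add node 6 parent=3 cost=22
11. q=(15,22) nearest=4 d=9 new=(15,19) → add node 7 parent=4 cost=28
12. q=(1,13) nearest=1 d=7 new=(2,12) → blocked by [5,10]×[7,12], reject
13. q=(9,18) nearest=4 d=5 new=(9,18) → blocked by [9,11]×[16,18], reject
14. q=(7,22) nearest=7 d=8 new=(9,22) → add node 8 parent=7 cost=34
15. q=(7,0) nearest=0 d=5 new=(7,0) → add node 9 parent=0 cost=5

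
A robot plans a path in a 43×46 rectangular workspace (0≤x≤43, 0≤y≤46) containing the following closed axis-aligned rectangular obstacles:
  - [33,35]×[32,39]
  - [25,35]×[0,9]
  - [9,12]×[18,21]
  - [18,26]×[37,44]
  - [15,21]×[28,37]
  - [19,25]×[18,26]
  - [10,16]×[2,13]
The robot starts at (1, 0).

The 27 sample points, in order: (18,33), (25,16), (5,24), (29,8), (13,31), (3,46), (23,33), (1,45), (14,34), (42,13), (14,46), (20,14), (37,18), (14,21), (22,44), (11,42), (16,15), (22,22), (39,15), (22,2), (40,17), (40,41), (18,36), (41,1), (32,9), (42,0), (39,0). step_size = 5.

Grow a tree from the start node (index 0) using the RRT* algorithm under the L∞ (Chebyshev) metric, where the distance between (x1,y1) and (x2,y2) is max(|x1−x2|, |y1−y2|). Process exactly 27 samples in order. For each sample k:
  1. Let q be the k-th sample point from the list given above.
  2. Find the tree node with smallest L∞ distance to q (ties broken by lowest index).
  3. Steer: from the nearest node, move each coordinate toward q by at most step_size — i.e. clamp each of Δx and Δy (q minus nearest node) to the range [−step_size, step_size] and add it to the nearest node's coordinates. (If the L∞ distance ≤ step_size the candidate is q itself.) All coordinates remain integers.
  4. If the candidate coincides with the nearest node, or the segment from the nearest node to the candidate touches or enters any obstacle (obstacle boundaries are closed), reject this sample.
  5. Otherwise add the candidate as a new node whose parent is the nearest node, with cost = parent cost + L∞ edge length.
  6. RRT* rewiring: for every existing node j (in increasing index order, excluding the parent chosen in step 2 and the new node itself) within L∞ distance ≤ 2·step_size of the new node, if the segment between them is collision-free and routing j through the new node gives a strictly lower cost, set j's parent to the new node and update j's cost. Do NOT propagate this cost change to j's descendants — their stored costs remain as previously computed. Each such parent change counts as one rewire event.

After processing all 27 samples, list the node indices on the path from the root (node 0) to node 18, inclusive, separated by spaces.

Path: 0 1 2 3 5 8 15 18

1. q=(18,33) nearest=0 d=33 new=(6,5) → add node 1 parent=0 cost=5
2. q=(25,16) nearest=1 d=19 new=(11,10) → blocked by [10,16]×[2,13], reject
3. q=(5,24) nearest=1 d=19 new=(5,10) → add node 2 parent=1 cost=10
4. q=(29,8) nearest=1 d=23 new=(11,8) → blocked by [10,16]×[2,13], reject
5. q=(13,31) nearest=2 d=21 new=(10,15) → add node 3 parent=2 cost=15
6. q=(3,46) nearest=3 d=31 new=(5,20) → add node 4 parent=3 cost=20
7. q=(23,33) nearest=3 d=18 new=(15,20) → add node 5 parent=3 cost=20
8. q=(1,45) nearest=4 d=25 new=(1,25) → add node 6 parent=4 cost=25
9. q=(14,34) nearest=6 d=13 new=(6,30) → add node 7 parent=6 cost=30
10. q=(42,13) nearest=5 d=27 new=(20,15) → add node 8 parent=5 cost=25
11. q=(14,46) nearest=7 d=16 new=(11,35) → add node 9 parent=7 cost=35
12. q=(20,14) nearest=8 d=1 new=(20,14) → add node 10 parent=8 cost=26
13. q=(37,18) nearest=8 d=17 new=(25,18) → blocked by [19,25]×[18,26], reject
14. q=(14,21) nearest=5 d=1 new=(14,21) → add node 11 parent=5 cost=21
15. q=(22,44) nearest=9 d=11 new=(16,40) → add node 12 parent=9 cost=40
16. q=(11,42) nearest=12 d=5 new=(11,42) → add node 13 parent=12 cost=45
17. q=(16,15) nearest=8 d=4 new=(16,15) → add node 14 parent=8 cost=29
18. q=(22,22) nearest=5 d=7 new=(20,22) → blocked by [19,25]×[18,26], reject
19. q=(39,15) nearest=8 d=19 new=(25,15) → add node 15 parent=8 cost=30
20. q=(22,2) nearest=10 d=12 new=(22,9) → add node 16 parent=10 cost=31
21. q=(40,17) nearest=15 d=15 new=(30,17) → add node 17 parent=15 cost=35
22. q=(40,41) nearest=12 d=24 new=(21,41) → blocked by [18,26]×[37,44], reject
23. q=(18,36) nearest=12 d=4 new=(18,36) → blocked by [15,21]×[28,37], reject
24. q=(41,1) nearest=15 d=16 new=(30,10) → add node 18 parent=15 cost=35
25. q=(32,9) nearest=18 d=2 new=(32,9) → blocked by [25,35]×[0,9], reject
26. q=(42,0) nearest=18 d=12 new=(35,5) → blocked by [25,35]×[0,9], reject
27. q=(39,0) nearest=18 d=10 new=(35,5) → blocked by [25,35]×[0,9], reject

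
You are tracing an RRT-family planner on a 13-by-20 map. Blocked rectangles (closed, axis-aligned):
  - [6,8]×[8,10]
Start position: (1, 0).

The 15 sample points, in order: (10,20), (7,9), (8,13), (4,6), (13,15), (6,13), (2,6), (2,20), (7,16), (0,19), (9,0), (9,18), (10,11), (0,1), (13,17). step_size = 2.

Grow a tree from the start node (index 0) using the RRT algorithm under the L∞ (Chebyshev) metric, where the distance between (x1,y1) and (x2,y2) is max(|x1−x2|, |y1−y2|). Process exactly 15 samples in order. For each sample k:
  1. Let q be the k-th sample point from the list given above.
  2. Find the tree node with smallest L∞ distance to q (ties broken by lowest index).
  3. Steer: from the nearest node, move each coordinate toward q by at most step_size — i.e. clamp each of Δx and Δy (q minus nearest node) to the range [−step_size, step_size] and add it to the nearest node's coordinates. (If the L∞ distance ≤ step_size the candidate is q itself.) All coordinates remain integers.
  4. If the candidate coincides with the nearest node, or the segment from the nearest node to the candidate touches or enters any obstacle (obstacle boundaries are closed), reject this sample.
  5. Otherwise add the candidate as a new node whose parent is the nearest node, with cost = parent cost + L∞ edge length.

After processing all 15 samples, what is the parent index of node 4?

1. q=(10,20) nearest=0 d=20 new=(3,2) → add node 1 parent=0 cost=2
2. q=(7,9) nearest=1 d=7 new=(5,4) → add node 2 parent=1 cost=4
3. q=(8,13) nearest=2 d=9 new=(7,6) → add node 3 parent=2 cost=6
4. q=(4,6) nearest=2 d=2 new=(4,6) → add node 4 parent=2 cost=6
5. q=(13,15) nearest=3 d=9 new=(9,8) → add node 5 parent=3 cost=8
6. q=(6,13) nearest=5 d=5 new=(7,10) → blocked by [6,8]×[8,10], reject
7. q=(2,6) nearest=4 d=2 new=(2,6) → add node 6 parent=4 cost=8
8. q=(2,20) nearest=5 d=12 new=(7,10) → blocked by [6,8]×[8,10], reject
9. q=(7,16) nearest=5 d=8 new=(7,10) → blocked by [6,8]×[8,10], reject
10. q=(0,19) nearest=5 d=11 new=(7,10) → blocked by [6,8]×[8,10], reject
11. q=(9,0) nearest=2 d=4 new=(7,2) → add node 7 parent=2 cost=6
12. q=(9,18) nearest=5 d=10 new=(9,10) → add node 8 parent=5 cost=10
13. q=(10,11) nearest=8 d=1 new=(10,11) → add node 9 parent=8 cost=11
14. q=(0,1) nearest=0 d=1 new=(0,1) → add node 10 parent=0 cost=1
15. q=(13,17) nearest=9 d=6 new=(12,13) → add node 11 parent=9 cost=13

Parent of node 4: 2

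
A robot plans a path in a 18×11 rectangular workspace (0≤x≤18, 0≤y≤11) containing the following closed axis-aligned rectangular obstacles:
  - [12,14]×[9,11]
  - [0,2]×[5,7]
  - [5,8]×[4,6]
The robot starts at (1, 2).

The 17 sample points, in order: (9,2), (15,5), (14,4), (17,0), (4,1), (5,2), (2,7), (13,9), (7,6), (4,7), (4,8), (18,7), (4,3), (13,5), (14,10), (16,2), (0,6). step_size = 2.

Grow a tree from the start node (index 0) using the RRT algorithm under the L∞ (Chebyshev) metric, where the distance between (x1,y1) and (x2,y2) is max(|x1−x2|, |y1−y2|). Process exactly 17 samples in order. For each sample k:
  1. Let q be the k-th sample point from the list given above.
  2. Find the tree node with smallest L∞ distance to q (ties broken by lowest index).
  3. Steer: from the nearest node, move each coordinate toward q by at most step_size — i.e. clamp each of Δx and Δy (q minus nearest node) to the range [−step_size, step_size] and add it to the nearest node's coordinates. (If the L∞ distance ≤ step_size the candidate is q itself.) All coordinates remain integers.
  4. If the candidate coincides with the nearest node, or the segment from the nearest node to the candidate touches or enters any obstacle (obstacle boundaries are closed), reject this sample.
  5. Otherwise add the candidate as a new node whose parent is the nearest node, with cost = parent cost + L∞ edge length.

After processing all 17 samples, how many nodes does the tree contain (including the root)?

1. q=(9,2) nearest=0 d=8 new=(3,2) → add node 1 parent=0 cost=2
2. q=(15,5) nearest=1 d=12 new=(5,4) → blocked by [5,8]×[4,6], reject
3. q=(14,4) nearest=1 d=11 new=(5,4) → blocked by [5,8]×[4,6], reject
4. q=(17,0) nearest=1 d=14 new=(5,0) → add node 2 parent=1 cost=4
5. q=(4,1) nearest=1 d=1 new=(4,1) → add node 3 parent=1 cost=3
6. q=(5,2) nearest=3 d=1 new=(5,2) → add node 4 parent=3 cost=4
7. q=(2,7) nearest=0 d=5 new=(2,4) → add node 5 parent=0 cost=2
8. q=(13,9) nearest=4 d=8 new=(7,4) → blocked by [5,8]×[4,6], reject
9. q=(7,6) nearest=1 d=4 new=(5,4) → blocked by [5,8]×[4,6], reject
10. q=(4,7) nearest=5 d=3 new=(4,6) → add node 6 parent=5 cost=4
11. q=(4,8) nearest=6 d=2 new=(4,8) → add node 7 parent=6 cost=6
12. q=(18,7) nearest=2 d=13 new=(7,2) → add node 8 parent=2 cost=6
13. q=(4,3) nearest=1 d=1 new=(4,3) → add node 9 parent=1 cost=3
14. q=(13,5) nearest=8 d=6 new=(9,4) → add node 10 parent=8 cost=8
15. q=(14,10) nearest=10 d=6 new=(11,6) → add node 11 parent=10 cost=10
16. q=(16,2) nearest=11 d=5 new=(13,4) → add node 12 parent=11 cost=12
17. q=(0,6) nearest=5 d=2 new=(0,6) → blocked by [0,2]×[5,7], reject

Node count: 13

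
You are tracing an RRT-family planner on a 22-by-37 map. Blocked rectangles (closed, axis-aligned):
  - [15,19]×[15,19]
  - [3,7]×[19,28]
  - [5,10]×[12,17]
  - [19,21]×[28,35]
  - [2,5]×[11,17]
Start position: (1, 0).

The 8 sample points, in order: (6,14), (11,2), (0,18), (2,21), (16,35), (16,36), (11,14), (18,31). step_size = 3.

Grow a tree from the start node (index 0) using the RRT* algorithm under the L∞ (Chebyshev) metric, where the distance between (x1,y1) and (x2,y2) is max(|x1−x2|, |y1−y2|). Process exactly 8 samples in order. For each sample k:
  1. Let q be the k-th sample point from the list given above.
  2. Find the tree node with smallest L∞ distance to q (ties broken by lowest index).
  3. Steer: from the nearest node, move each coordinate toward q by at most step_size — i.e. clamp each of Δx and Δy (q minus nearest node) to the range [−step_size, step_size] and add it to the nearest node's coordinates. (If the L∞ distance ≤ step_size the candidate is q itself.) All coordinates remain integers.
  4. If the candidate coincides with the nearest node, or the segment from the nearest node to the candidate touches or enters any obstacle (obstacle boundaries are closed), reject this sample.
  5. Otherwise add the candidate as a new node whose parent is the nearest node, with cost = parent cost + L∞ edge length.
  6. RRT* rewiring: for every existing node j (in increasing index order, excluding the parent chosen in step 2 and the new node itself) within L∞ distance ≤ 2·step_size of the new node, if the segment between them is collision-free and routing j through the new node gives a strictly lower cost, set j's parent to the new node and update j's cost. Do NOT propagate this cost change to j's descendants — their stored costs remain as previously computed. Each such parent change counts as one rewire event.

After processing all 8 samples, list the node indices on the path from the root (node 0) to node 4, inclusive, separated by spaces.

Path: 0 1 3 4

1. q=(6,14) nearest=0 d=14 new=(4,3) → add node 1 parent=0 cost=3
2. q=(11,2) nearest=1 d=7 new=(7,2) → add node 2 parent=1 cost=6
3. q=(0,18) nearest=1 d=15 new=(1,6) → add node 3 parent=1 cost=6
4. q=(2,21) nearest=3 d=15 new=(2,9) → add node 4 parent=3 cost=9
5. q=(16,35) nearest=4 d=26 new=(5,12) → blocked by [5,10]×[12,17], reject
6. q=(16,36) nearest=4 d=27 new=(5,12) → blocked by [5,10]×[12,17], reject
7. q=(11,14) nearest=4 d=9 new=(5,12) → blocked by [5,10]×[12,17], reject
8. q=(18,31) nearest=4 d=22 new=(5,12) → blocked by [5,10]×[12,17], reject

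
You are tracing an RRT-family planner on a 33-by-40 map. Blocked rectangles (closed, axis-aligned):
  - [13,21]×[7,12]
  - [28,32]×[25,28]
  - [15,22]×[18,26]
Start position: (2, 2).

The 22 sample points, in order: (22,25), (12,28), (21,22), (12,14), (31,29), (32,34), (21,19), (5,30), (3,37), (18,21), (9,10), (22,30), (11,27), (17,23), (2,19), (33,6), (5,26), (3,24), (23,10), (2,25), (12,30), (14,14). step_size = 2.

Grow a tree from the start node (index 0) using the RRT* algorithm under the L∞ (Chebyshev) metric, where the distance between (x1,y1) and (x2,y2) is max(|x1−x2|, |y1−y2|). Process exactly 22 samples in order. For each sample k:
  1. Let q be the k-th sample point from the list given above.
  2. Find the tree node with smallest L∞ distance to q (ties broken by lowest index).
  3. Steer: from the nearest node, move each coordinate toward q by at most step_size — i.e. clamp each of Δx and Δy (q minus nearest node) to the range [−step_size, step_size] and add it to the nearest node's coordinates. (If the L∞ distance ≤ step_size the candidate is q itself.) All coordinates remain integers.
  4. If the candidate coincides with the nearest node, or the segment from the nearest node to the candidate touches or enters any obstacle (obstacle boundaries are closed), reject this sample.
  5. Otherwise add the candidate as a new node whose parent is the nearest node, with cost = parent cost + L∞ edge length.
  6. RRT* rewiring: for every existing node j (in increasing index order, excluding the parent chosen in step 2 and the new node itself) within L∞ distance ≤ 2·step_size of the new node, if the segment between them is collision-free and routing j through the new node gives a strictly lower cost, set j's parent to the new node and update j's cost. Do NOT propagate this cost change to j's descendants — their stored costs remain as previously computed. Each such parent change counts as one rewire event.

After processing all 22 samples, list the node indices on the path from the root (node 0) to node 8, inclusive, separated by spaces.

Path: 0 1 2 3 4 5 6 7 8

1. q=(22,25) nearest=0 d=23 new=(4,4) → add node 1 parent=0 cost=2
2. q=(12,28) nearest=1 d=24 new=(6,6) → add node 2 parent=1 cost=4
3. q=(21,22) nearest=2 d=16 new=(8,8) → add node 3 parent=2 cost=6
4. q=(12,14) nearest=3 d=6 new=(10,10) → add node 4 parent=3 cost=8
5. q=(31,29) nearest=4 d=21 new=(12,12) → add node 5 parent=4 cost=10
6. q=(32,34) nearest=5 d=22 new=(14,14) → add node 6 parent=5 cost=12
7. q=(21,19) nearest=6 d=7 new=(16,16) → add node 7 parent=6 cost=14
8. q=(5,30) nearest=7 d=14 new=(14,18) → add node 8 parent=7 cost=16
9. q=(3,37) nearest=8 d=19 new=(12,20) → add node 9 parent=8 cost=18
10. q=(18,21) nearest=8 d=4 new=(16,20) → blocked by [15,22]×[18,26], reject
11. q=(9,10) nearest=4 d=1 new=(9,10) → add node 10 parent=4 cost=9
12. q=(22,30) nearest=9 d=10 new=(14,22) → add node 11 parent=9 cost=20
13. q=(11,27) nearest=11 d=5 new=(12,24) → add node 12 parent=11 cost=22
14. q=(17,23) nearest=11 d=3 new=(16,23) → blocked by [15,22]×[18,26], reject
15. q=(2,19) nearest=4 d=9 new=(8,12) → add node 13 parent=4 cost=10
16. q=(33,6) nearest=7 d=17 new=(18,14) → add node 14 parent=7 cost=16
17. q=(5,26) nearest=9 d=7 new=(10,22) → add node 15 parent=9 cost=20
18. q=(3,24) nearest=15 d=7 new=(8,24) → add node 16 parent=15 cost=22
19. q=(23,10) nearest=14 d=5 new=(20,12) → blocked by [13,21]×[7,12], reject
20. q=(2,25) nearest=16 d=6 new=(6,25) → add node 17 parent=16 cost=24
21. q=(12,30) nearest=12 d=6 new=(12,26) → add node 18 parent=12 cost=24
22. q=(14,14) nearest=6 d=0 → coincident, reject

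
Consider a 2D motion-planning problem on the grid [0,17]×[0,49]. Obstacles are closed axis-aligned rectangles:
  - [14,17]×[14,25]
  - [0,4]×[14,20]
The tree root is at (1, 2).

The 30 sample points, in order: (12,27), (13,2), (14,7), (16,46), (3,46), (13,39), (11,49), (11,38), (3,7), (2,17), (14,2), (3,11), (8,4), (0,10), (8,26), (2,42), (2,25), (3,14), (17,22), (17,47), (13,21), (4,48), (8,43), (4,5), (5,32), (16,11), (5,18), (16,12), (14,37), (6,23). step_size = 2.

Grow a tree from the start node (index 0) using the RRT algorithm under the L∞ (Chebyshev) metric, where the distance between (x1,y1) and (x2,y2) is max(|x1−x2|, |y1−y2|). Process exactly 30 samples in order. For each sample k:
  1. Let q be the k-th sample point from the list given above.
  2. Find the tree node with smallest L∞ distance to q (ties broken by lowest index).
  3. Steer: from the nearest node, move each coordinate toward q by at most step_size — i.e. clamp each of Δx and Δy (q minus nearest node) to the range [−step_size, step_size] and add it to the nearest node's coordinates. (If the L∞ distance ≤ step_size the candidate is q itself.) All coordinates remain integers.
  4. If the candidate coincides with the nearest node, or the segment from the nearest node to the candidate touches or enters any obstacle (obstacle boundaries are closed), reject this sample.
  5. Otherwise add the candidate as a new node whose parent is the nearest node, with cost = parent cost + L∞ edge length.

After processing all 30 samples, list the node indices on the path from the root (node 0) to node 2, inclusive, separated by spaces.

Path: 0 1 2

1. q=(12,27) nearest=0 d=25 new=(3,4) → add node 1 parent=0 cost=2
2. q=(13,2) nearest=1 d=10 new=(5,2) → add node 2 parent=1 cost=4
3. q=(14,7) nearest=2 d=9 new=(7,4) → add node 3 parent=2 cost=6
4. q=(16,46) nearest=1 d=42 new=(5,6) → add node 4 parent=1 cost=4
5. q=(3,46) nearest=4 d=40 new=(3,8) → add node 5 parent=4 cost=6
6. q=(13,39) nearest=5 d=31 new=(5,10) → add node 6 parent=5 cost=8
7. q=(11,49) nearest=6 d=39 new=(7,12) → add node 7 parent=6 cost=10
8. q=(11,38) nearest=7 d=26 new=(9,14) → add node 8 parent=7 cost=12
9. q=(3,7) nearest=5 d=1 new=(3,7) → add node 9 parent=5 cost=7
10. q=(2,17) nearest=7 d=5 new=(5,14) → add node 10 parent=7 cost=12
11. q=(14,2) nearest=3 d=7 new=(9,2) → add node 11 parent=3 cost=8
12. q=(3,11) nearest=6 d=2 new=(3,11) → add node 12 parent=6 cost=10
13. q=(8,4) nearest=3 d=1 new=(8,4) → add node 13 parent=3 cost=7
14. q=(0,10) nearest=5 d=3 new=(1,10) → add node 14 parent=5 cost=8
15. q=(8,26) nearest=8 d=12 new=(8,16) → add node 15 parent=8 cost=14
16. q=(2,42) nearest=15 d=26 new=(6,18) → add node 16 parent=15 cost=16
17. q=(2,25) nearest=16 d=7 new=(4,20) → blocked by [0,4]×[14,20], reject
18. q=(3,14) nearest=10 d=2 new=(3,14) → blocked by [0,4]×[14,20], reject
19. q=(17,22) nearest=8 d=8 new=(11,16) → add node 17 parent=8 cost=14
20. q=(17,47) nearest=16 d=29 new=(8,20) → add node 18 parent=16 cost=18
21. q=(13,21) nearest=15 d=5 new=(10,18) → add node 19 parent=15 cost=16
22. q=(4,48) nearest=18 d=28 new=(6,22) → add node 20 parent=18 cost=20
23. q=(8,43) nearest=20 d=21 new=(8,24) → add node 21 parent=20 cost=22
24. q=(4,5) nearest=1 d=1 new=(4,5) → add node 22 parent=1 cost=3
25. q=(5,32) nearest=21 d=8 new=(6,26) → add node 23 parent=21 cost=24
26. q=(16,11) nearest=17 d=5 new=(13,14) → add node 24 parent=17 cost=16
27. q=(5,18) nearest=16 d=1 new=(5,18) → add node 25 parent=16 cost=17
28. q=(16,12) nearest=24 d=3 new=(15,12) → add node 26 parent=24 cost=18
29. q=(14,37) nearest=23 d=11 new=(8,28) → add node 27 parent=23 cost=26
30. q=(6,23) nearest=20 d=1 new=(6,23) → add node 28 parent=20 cost=21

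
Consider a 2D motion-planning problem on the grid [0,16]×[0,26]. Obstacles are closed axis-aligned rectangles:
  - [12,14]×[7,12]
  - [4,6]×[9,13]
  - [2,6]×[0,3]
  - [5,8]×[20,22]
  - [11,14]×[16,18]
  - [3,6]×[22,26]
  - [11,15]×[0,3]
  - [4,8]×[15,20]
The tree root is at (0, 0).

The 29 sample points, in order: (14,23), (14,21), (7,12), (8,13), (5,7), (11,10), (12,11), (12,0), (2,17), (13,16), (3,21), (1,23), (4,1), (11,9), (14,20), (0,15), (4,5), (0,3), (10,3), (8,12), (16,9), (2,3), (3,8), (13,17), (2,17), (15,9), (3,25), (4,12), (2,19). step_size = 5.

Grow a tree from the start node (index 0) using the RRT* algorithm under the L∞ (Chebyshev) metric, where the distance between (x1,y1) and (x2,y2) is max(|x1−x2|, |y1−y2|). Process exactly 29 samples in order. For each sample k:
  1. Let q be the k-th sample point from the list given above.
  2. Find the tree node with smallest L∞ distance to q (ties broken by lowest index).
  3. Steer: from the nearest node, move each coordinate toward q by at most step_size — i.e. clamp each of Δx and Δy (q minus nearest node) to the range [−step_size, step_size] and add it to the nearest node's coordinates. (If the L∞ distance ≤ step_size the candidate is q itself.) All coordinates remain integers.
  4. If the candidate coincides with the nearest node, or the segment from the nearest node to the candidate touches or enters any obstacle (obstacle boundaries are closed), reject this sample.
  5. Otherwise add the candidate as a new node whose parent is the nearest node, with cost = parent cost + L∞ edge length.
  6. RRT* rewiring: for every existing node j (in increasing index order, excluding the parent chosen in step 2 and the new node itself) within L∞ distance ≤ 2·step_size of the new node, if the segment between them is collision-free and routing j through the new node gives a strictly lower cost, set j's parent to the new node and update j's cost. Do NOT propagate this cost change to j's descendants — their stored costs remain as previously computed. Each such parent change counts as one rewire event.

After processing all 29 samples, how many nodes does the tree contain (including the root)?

Node count: 11

1. q=(14,23) nearest=0 d=23 new=(5,5) → blocked by [2,6]×[0,3], reject
2. q=(14,21) nearest=0 d=21 new=(5,5) → blocked by [2,6]×[0,3], reject
3. q=(7,12) nearest=0 d=12 new=(5,5) → blocked by [2,6]×[0,3], reject
4. q=(8,13) nearest=0 d=13 new=(5,5) → blocked by [2,6]×[0,3], reject
5. q=(5,7) nearest=0 d=7 new=(5,5) → blocked by [2,6]×[0,3], reject
6. q=(11,10) nearest=0 d=11 new=(5,5) → blocked by [2,6]×[0,3], reject
7. q=(12,11) nearest=0 d=12 new=(5,5) → blocked by [2,6]×[0,3], reject
8. q=(12,0) nearest=0 d=12 new=(5,0) → blocked by [2,6]×[0,3], reject
9. q=(2,17) nearest=0 d=17 new=(2,5) → add node 1 parent=0 cost=5
10. q=(13,16) nearest=1 d=11 new=(7,10) → blocked by [4,6]×[9,13], reject
11. q=(3,21) nearest=1 d=16 new=(3,10) → add node 2 parent=1 cost=10
12. q=(1,23) nearest=2 d=13 new=(1,15) → add node 3 parent=2 cost=15
13. q=(4,1) nearest=0 d=4 new=(4,1) → blocked by [2,6]×[0,3], reject
14. q=(11,9) nearest=2 d=8 new=(8,9) → blocked by [4,6]×[9,13], reject
15. q=(14,20) nearest=2 d=11 new=(8,15) → blocked by [4,6]×[9,13], reject
16. q=(0,15) nearest=3 d=1 new=(0,15) → add node 4 parent=3 cost=16
17. q=(4,5) nearest=1 d=2 new=(4,5) → add node 5 parent=1 cost=7
18. q=(0,3) nearest=1 d=2 new=(0,3) → add node 6 parent=1 cost=7
19. q=(10,3) nearest=5 d=6 new=(9,3) → add node 7 parent=5 cost=12
20. q=(8,12) nearest=2 d=5 new=(8,12) → blocked by [4,6]×[9,13], reject
21. q=(16,9) nearest=7 d=7 new=(14,8) → blocked by [12,14]×[7,12], reject
22. q=(2,3) nearest=1 d=2 new=(2,3) → blocked by [2,6]×[0,3], reject
23. q=(3,8) nearest=2 d=2 new=(3,8) → add node 8 parent=2 cost=12
24. q=(13,17) nearest=2 d=10 new=(8,15) → blocked by [4,6]×[9,13], reject
25. q=(2,17) nearest=3 d=2 new=(2,17) → add node 9 parent=3 cost=17
26. q=(15,9) nearest=7 d=6 new=(14,8) → blocked by [12,14]×[7,12], reject
27. q=(3,25) nearest=9 d=8 new=(3,22) → blocked by [3,6]×[22,26], reject
28. q=(4,12) nearest=2 d=2 new=(4,12) → blocked by [4,6]×[9,13], reject
29. q=(2,19) nearest=9 d=2 new=(2,19) → add node 10 parent=9 cost=19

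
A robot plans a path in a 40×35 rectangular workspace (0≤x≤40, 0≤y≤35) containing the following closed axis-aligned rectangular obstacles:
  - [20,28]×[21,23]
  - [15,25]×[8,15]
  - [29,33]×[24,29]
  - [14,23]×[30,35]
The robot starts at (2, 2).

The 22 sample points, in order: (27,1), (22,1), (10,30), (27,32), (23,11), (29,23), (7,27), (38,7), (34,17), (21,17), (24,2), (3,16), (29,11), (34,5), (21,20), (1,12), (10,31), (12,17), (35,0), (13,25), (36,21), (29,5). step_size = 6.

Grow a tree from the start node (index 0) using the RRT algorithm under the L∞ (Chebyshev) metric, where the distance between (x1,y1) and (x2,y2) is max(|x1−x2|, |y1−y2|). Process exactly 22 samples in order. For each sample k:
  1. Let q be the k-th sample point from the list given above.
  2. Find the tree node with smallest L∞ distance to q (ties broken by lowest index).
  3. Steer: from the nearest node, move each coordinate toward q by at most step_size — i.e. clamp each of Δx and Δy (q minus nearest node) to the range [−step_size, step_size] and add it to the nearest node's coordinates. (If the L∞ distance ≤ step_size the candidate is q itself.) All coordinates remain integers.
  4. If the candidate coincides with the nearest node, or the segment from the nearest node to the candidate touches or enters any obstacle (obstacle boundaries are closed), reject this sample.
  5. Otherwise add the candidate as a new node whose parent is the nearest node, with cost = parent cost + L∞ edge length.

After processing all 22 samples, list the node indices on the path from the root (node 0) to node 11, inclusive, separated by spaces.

1. q=(27,1) nearest=0 d=25 new=(8,1) → add node 1 parent=0 cost=6
2. q=(22,1) nearest=1 d=14 new=(14,1) → add node 2 parent=1 cost=12
3. q=(10,30) nearest=0 d=28 new=(8,8) → add node 3 parent=0 cost=6
4. q=(27,32) nearest=3 d=24 new=(14,14) → add node 4 parent=3 cost=12
5. q=(23,11) nearest=4 d=9 new=(20,11) → blocked by [15,25]×[8,15], reject
6. q=(29,23) nearest=4 d=15 new=(20,20) → blocked by [15,25]×[8,15], reject
7. q=(7,27) nearest=4 d=13 new=(8,20) → add node 5 parent=4 cost=18
8. q=(38,7) nearest=2 d=24 new=(20,7) → add node 6 parent=2 cost=18
9. q=(34,17) nearest=6 d=14 new=(26,13) → blocked by [15,25]×[8,15], reject
10. q=(21,17) nearest=4 d=7 new=(20,17) → blocked by [15,25]×[8,15], reject
11. q=(24,2) nearest=6 d=5 new=(24,2) → add node 7 parent=6 cost=23
12. q=(3,16) nearest=5 d=5 new=(3,16) → add node 8 parent=5 cost=23
13. q=(29,11) nearest=6 d=9 new=(26,11) → blocked by [15,25]×[8,15], reject
14. q=(34,5) nearest=7 d=10 new=(30,5) → add node 9 parent=7 cost=29
15. q=(21,20) nearest=4 d=7 new=(20,20) → blocked by [15,25]×[8,15], reject
16. q=(1,12) nearest=8 d=4 new=(1,12) → add node 10 parent=8 cost=27
17. q=(10,31) nearest=5 d=11 new=(10,26) → add node 11 parent=5 cost=24
18. q=(12,17) nearest=4 d=3 new=(12,17) → add node 12 parent=4 cost=15
19. q=(35,0) nearest=9 d=5 new=(35,0) → add node 13 parent=9 cost=34
20. q=(13,25) nearest=11 d=3 new=(13,25) → add node 14 parent=11 cost=27
21. q=(36,21) nearest=6 d=16 new=(26,13) → blocked by [15,25]×[8,15], reject
22. q=(29,5) nearest=9 d=1 new=(29,5) → add node 15 parent=9 cost=30

Path: 0 3 4 5 11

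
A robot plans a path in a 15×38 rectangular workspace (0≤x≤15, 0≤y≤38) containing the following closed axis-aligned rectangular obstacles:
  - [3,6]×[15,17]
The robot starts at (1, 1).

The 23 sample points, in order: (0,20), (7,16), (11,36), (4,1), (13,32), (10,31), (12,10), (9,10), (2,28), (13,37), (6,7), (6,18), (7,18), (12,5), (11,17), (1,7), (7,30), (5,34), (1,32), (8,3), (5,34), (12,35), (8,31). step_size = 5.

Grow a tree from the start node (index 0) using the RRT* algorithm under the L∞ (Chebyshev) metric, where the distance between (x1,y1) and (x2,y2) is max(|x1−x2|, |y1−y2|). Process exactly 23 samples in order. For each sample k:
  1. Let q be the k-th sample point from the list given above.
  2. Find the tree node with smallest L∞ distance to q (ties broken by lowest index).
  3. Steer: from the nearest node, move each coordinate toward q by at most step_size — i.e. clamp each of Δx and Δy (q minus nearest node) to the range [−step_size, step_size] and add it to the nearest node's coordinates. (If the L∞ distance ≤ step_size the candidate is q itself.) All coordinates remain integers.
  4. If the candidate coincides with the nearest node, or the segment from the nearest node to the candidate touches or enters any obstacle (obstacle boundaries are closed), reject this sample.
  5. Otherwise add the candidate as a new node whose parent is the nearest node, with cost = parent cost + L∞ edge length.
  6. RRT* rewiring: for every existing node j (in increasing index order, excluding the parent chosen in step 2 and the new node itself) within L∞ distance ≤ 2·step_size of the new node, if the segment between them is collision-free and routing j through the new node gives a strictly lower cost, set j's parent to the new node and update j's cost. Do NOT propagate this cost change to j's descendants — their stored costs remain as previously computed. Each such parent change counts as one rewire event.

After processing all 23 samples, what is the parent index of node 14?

1. q=(0,20) nearest=0 d=19 new=(0,6) → add node 1 parent=0 cost=5
2. q=(7,16) nearest=1 d=10 new=(5,11) → add node 2 parent=1 cost=10
3. q=(11,36) nearest=2 d=25 new=(10,16) → add node 3 parent=2 cost=15
4. q=(4,1) nearest=0 d=3 new=(4,1) → add node 4 parent=0 cost=3
5. q=(13,32) nearest=3 d=16 new=(13,21) → add node 5 parent=3 cost=20
6. q=(10,31) nearest=5 d=10 new=(10,26) → add node 6 parent=5 cost=25
7. q=(12,10) nearest=3 d=6 new=(12,11) → add node 7 parent=3 cost=20
8. q=(9,10) nearest=7 d=3 new=(9,10) → add node 8 parent=7 cost=23
9. q=(2,28) nearest=6 d=8 new=(5,28) → add node 9 parent=6 cost=30
10. q=(13,37) nearest=9 d=9 new=(10,33) → add node 10 parent=9 cost=35
11. q=(6,7) nearest=8 d=3 new=(6,7) → add node 11 parent=8 cost=26
12. q=(6,18) nearest=3 d=4 new=(6,18) → add node 12 parent=3 cost=19; rewire 9→12 (29<30)
13. q=(7,18) nearest=12 d=1 new=(7,18) → add node 13 parent=12 cost=20
14. q=(12,5) nearest=8 d=5 new=(12,5) → add node 14 parent=8 cost=28
15. q=(11,17) nearest=3 d=1 new=(11,17) → add node 15 parent=3 cost=16
16. q=(1,7) nearest=1 d=1 new=(1,7) → add node 16 parent=1 cost=6; rewire 8→16 (14<23); rewire 11→16 (11<26)
17. q=(7,30) nearest=9 d=2 new=(7,30) → add node 17 parent=9 cost=31; rewire 10→17 (34<35)
18. q=(5,34) nearest=17 d=4 new=(5,34) → add node 18 parent=17 cost=35
19. q=(1,32) nearest=9 d=4 new=(1,32) → add node 19 parent=9 cost=33
20. q=(8,3) nearest=4 d=4 new=(8,3) → add node 20 parent=4 cost=7; rewire 7→20 (15<20); rewire 14→20 (11<28)
21. q=(5,34) nearest=18 d=0 → coincident, reject
22. q=(12,35) nearest=10 d=2 new=(12,35) → add node 21 parent=10 cost=36
23. q=(8,31) nearest=17 d=1 new=(8,31) → add node 22 parent=17 cost=32

Parent of node 14: 20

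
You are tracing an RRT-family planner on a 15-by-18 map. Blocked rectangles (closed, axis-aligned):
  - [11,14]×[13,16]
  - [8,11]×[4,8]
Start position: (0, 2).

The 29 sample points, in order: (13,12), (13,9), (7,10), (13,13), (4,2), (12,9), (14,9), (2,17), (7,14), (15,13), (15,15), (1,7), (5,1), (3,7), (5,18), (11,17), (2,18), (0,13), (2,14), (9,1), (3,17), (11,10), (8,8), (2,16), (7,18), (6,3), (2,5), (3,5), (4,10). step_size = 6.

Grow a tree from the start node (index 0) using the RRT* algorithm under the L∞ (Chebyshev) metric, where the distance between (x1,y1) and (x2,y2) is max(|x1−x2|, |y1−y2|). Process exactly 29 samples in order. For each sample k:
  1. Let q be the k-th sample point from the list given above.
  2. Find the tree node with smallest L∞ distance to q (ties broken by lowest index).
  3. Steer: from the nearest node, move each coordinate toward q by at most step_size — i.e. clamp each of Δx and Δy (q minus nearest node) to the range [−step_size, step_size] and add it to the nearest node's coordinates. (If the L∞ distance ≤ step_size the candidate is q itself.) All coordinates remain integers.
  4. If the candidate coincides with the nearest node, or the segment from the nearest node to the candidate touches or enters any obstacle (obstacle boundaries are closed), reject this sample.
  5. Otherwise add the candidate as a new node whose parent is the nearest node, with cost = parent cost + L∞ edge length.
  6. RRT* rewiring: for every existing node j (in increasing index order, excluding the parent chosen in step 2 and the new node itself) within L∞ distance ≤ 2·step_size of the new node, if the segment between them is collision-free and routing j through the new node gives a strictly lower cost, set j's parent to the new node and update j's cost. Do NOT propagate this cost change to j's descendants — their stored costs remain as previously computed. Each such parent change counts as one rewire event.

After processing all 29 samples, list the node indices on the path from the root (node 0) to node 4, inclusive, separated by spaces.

Path: 0 4

1. q=(13,12) nearest=0 d=13 new=(6,8) → add node 1 parent=0 cost=6
2. q=(13,9) nearest=1 d=7 new=(12,9) → add node 2 parent=1 cost=12
3. q=(7,10) nearest=1 d=2 new=(7,10) → add node 3 parent=1 cost=8
4. q=(13,13) nearest=2 d=4 new=(13,13) → blocked by [11,14]×[13,16], reject
5. q=(4,2) nearest=0 d=4 new=(4,2) → add node 4 parent=0 cost=4
6. q=(12,9) nearest=2 d=0 → coincident, reject
7. q=(14,9) nearest=2 d=2 new=(14,9) → add node 5 parent=2 cost=14
8. q=(2,17) nearest=3 d=7 new=(2,16) → add node 6 parent=3 cost=14
9. q=(7,14) nearest=3 d=4 new=(7,14) → add node 7 parent=3 cost=12
10. q=(15,13) nearest=2 d=4 new=(15,13) → add node 8 parent=2 cost=16
11. q=(15,15) nearest=8 d=2 new=(15,15) → add node 9 parent=8 cost=18
12. q=(1,7) nearest=0 d=5 new=(1,7) → add node 10 parent=0 cost=5
13. q=(5,1) nearest=4 d=1 new=(5,1) → add node 11 parent=4 cost=5
14. q=(3,7) nearest=10 d=2 new=(3,7) → add node 12 parent=10 cost=7
15. q=(5,18) nearest=6 d=3 new=(5,18) → add node 13 parent=6 cost=17
16. q=(11,17) nearest=7 d=4 new=(11,17) → add node 14 parent=7 cost=16
17. q=(2,18) nearest=6 d=2 new=(2,18) → add node 15 parent=6 cost=16
18. q=(0,13) nearest=6 d=3 new=(0,13) → add node 16 parent=6 cost=17
19. q=(2,14) nearest=6 d=2 new=(2,14) → add node 17 parent=6 cost=16
20. q=(9,1) nearest=11 d=4 new=(9,1) → add node 18 parent=11 cost=9
21. q=(3,17) nearest=6 d=1 new=(3,17) → add node 19 parent=6 cost=15
22. q=(11,10) nearest=2 d=1 new=(11,10) → add node 20 parent=2 cost=13
23. q=(8,8) nearest=1 d=2 new=(8,8) → blocked by [8,11]×[4,8], reject
24. q=(2,16) nearest=6 d=0 → coincident, reject
25. q=(7,18) nearest=13 d=2 new=(7,18) → add node 21 parent=13 cost=19
26. q=(6,3) nearest=4 d=2 new=(6,3) → add node 22 parent=4 cost=6; rewire 16→22 (16<17)
27. q=(2,5) nearest=10 d=2 new=(2,5) → add node 23 parent=10 cost=7; rewire 16→23 (15<16)
28. q=(3,5) nearest=23 d=1 new=(3,5) → add node 24 parent=23 cost=8
29. q=(4,10) nearest=1 d=2 new=(4,10) → add node 25 parent=1 cost=8; rewire 13→25 (16<17); rewire 14→25 (15<16); rewire 16→25 (12<15); rewire 17→25 (12<16); rewire 21→25 (16<19)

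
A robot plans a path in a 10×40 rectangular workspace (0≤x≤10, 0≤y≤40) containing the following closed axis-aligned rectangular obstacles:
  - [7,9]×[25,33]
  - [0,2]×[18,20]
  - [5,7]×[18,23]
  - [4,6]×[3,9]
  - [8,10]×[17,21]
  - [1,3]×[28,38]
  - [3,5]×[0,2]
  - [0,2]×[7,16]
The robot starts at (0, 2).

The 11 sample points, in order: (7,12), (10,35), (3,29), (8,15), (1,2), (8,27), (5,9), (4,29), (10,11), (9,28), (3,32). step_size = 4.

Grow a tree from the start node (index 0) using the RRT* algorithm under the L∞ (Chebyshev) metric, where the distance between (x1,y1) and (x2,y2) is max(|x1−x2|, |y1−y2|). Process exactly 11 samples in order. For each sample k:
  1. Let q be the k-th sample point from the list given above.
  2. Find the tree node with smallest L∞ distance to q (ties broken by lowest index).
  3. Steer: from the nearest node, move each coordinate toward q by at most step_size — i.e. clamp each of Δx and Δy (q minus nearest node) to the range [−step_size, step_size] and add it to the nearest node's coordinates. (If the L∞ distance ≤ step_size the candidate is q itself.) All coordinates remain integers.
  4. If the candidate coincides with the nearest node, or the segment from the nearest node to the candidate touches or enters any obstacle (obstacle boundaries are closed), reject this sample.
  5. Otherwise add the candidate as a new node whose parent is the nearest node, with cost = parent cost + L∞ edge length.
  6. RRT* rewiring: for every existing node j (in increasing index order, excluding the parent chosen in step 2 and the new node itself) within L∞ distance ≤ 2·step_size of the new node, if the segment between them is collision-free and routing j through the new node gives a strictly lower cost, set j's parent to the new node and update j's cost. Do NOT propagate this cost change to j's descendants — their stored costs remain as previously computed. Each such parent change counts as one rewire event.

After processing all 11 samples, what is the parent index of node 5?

Parent of node 5: 4

1. q=(7,12) nearest=0 d=10 new=(4,6) → blocked by [4,6]×[3,9], reject
2. q=(10,35) nearest=0 d=33 new=(4,6) → blocked by [4,6]×[3,9], reject
3. q=(3,29) nearest=0 d=27 new=(3,6) → add node 1 parent=0 cost=4
4. q=(8,15) nearest=1 d=9 new=(7,10) → blocked by [4,6]×[3,9], reject
5. q=(1,2) nearest=0 d=1 new=(1,2) → add node 2 parent=0 cost=1
6. q=(8,27) nearest=1 d=21 new=(7,10) → blocked by [4,6]×[3,9], reject
7. q=(5,9) nearest=1 d=3 new=(5,9) → blocked by [4,6]×[3,9], reject
8. q=(4,29) nearest=1 d=23 new=(4,10) → add node 3 parent=1 cost=8
9. q=(10,11) nearest=3 d=6 new=(8,11) → add node 4 parent=3 cost=12
10. q=(9,28) nearest=4 d=17 new=(9,15) → add node 5 parent=4 cost=16
11. q=(3,32) nearest=5 d=17 new=(5,19) → blocked by [5,7]×[18,23], reject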